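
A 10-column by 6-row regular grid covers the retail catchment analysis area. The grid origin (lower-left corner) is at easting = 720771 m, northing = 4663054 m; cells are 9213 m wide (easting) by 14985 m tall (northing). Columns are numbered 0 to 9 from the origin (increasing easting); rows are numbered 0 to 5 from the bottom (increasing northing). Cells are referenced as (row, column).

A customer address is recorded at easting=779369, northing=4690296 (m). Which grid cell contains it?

(1, 6)

Column index: ⌊(779369 − 720771) / 9213⌋ = ⌊6.360⌋ = 6
Row offset from origin: ⌊(4690296 − 4663054) / 14985⌋ = ⌊1.818⌋ = 1 → row 1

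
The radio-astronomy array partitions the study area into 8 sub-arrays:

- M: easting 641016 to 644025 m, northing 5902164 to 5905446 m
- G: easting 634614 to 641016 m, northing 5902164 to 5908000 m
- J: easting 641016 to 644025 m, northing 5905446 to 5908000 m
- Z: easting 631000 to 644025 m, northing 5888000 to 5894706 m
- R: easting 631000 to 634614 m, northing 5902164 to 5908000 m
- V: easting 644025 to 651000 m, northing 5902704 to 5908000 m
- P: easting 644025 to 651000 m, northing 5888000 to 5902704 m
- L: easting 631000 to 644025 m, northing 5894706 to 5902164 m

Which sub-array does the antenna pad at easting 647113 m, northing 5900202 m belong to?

The point has easting = 647113 and northing = 5900202.
Only P satisfies 644025 ≤ easting ≤ 651000 and 5888000 ≤ northing ≤ 5902704.

P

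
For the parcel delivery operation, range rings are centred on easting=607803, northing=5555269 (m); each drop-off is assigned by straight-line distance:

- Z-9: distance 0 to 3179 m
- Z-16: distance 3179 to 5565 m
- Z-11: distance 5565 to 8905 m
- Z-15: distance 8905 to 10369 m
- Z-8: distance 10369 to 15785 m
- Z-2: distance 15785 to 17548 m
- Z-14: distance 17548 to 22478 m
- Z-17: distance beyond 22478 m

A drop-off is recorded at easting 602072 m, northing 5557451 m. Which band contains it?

Z-11

Distance = √((602072−607803)² + (5557451−5555269)²) = √(32844361.000 + 4761124.000) = 6132.331 m.
5565 ≤ 6132.331 < 8905 → Z-11.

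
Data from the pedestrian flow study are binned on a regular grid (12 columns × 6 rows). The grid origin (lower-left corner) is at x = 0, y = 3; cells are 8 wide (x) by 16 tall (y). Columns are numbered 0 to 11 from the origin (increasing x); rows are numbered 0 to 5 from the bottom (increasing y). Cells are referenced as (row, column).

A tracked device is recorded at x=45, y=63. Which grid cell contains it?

Column index: ⌊(45 − 0) / 8⌋ = ⌊5.625⌋ = 5
Row offset from origin: ⌊(63 − 3) / 16⌋ = ⌊3.750⌋ = 3 → row 3

(3, 5)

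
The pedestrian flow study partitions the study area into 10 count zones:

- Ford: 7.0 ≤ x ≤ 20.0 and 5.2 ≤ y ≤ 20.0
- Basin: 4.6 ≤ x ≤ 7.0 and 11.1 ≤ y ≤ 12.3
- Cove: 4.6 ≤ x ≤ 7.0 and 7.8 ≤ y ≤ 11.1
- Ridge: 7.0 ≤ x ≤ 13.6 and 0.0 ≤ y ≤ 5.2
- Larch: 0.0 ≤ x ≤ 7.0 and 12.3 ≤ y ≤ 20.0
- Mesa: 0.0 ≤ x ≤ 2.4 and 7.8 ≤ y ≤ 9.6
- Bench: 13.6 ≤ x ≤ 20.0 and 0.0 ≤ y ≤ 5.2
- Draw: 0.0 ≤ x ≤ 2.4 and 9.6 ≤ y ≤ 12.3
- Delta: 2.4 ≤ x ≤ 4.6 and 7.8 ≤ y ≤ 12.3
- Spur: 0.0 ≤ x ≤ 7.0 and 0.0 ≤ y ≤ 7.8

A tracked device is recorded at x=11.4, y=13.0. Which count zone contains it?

The point has x = 11.4 and y = 13.0.
Only Ford satisfies 7.0 ≤ x ≤ 20.0 and 5.2 ≤ y ≤ 20.0.

Ford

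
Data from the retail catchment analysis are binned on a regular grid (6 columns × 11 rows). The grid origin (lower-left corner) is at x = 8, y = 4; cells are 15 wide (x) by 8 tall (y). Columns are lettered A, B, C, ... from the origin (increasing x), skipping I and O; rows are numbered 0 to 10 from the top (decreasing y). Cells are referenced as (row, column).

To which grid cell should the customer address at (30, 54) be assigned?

Column index: ⌊(30 − 8) / 15⌋ = ⌊1.467⌋ = 1 → column B
Row offset from origin: ⌊(54 − 4) / 8⌋ = ⌊6.250⌋ = 6 → row 4 (counted from top)

(4, B)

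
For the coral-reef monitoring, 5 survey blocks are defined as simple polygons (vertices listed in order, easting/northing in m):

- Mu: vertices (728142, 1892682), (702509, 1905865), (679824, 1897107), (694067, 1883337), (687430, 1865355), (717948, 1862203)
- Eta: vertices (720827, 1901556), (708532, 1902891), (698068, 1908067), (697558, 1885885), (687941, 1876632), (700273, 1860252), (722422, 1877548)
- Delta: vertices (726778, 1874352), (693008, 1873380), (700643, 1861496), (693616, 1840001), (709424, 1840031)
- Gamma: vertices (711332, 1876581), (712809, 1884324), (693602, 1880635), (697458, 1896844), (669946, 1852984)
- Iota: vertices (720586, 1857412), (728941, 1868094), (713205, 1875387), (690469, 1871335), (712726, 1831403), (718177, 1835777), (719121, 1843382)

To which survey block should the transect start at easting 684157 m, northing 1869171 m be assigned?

Cast a ray rightward from (684157, 1869171). For each polygon, the edges (by vertex number in listed order) whose endpoints lie on opposite sides of northing = 1869171, where each meets that height, and whether that is right or left of the point:
Mu: 4–5 at easting≈688838.5 (right), 6–1 at easting≈720278.5 (right) → 2 crossings.
Eta: 5–6 at easting≈693558.2 (right), 6–7 at easting≈711694.5 (right) → 2 crossings.
Delta: 2–3 at easting≈695712.1 (right), 5–1 at easting≈724158.3 (right) → 2 crossings.
Gamma: 4–5 at easting≈680099.6 (left), 5–1 at easting≈698335.8 (right) → 1 crossing.
Iota: 2–3 at easting≈726617.2 (right), 4–5 at easting≈691675.2 (right) → 2 crossings.
Only Gamma has an odd count, so the point is inside Gamma.

Gamma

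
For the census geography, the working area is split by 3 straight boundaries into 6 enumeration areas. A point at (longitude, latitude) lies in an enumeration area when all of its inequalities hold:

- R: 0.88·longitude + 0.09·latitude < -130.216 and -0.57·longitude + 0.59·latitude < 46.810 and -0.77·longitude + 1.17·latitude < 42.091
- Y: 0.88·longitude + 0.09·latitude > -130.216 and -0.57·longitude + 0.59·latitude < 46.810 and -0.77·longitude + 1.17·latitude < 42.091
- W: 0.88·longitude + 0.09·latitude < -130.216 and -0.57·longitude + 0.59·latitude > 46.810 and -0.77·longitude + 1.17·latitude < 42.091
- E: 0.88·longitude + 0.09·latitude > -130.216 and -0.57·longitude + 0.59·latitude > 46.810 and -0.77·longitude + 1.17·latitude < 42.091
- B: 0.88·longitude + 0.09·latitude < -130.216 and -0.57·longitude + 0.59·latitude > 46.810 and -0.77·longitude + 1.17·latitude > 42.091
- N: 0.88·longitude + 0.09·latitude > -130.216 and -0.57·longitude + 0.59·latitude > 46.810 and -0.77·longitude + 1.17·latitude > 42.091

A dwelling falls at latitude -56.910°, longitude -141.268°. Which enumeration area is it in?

N

0.88·-141.268 + 0.09·-56.910 = -129.438, which is > -130.216
-0.57·-141.268 + 0.59·-56.910 = 46.946, which is > 46.810
-0.77·-141.268 + 1.17·-56.910 = 42.192, which is > 42.091
This sign pattern matches N.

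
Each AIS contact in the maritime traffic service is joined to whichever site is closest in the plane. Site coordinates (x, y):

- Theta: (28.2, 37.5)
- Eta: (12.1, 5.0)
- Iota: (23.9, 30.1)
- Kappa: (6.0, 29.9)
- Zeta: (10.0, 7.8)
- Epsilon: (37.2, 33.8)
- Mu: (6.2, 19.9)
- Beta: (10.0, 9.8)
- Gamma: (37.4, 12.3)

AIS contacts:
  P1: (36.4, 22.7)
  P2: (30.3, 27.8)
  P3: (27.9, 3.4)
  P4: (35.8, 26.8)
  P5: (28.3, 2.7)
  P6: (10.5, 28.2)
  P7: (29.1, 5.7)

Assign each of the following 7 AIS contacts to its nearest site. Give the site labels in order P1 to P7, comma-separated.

Gamma, Iota, Gamma, Epsilon, Gamma, Kappa, Gamma

P1 → Gamma (d²=109.16)
P2 → Iota (d²=46.25)
P3 → Gamma (d²=169.46)
P4 → Epsilon (d²=50.96)
P5 → Gamma (d²=174.97)
P6 → Kappa (d²=23.14)
P7 → Gamma (d²=112.45)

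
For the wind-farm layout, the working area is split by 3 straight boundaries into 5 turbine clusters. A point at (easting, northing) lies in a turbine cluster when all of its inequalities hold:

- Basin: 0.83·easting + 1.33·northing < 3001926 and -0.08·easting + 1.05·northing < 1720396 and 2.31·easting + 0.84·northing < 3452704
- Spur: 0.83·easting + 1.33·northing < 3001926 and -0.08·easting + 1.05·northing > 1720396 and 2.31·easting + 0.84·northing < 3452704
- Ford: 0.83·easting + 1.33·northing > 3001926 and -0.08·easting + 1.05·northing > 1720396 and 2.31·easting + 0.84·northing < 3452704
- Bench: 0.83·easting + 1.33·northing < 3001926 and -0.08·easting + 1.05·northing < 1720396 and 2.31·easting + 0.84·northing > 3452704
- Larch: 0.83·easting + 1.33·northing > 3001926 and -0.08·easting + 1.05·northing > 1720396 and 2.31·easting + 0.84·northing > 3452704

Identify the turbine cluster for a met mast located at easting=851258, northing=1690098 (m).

Basin

0.83·851258 + 1.33·1690098 = 2954374.480, which is < 3001926
-0.08·851258 + 1.05·1690098 = 1706502.260, which is < 1720396
2.31·851258 + 0.84·1690098 = 3386088.300, which is < 3452704
This sign pattern matches Basin.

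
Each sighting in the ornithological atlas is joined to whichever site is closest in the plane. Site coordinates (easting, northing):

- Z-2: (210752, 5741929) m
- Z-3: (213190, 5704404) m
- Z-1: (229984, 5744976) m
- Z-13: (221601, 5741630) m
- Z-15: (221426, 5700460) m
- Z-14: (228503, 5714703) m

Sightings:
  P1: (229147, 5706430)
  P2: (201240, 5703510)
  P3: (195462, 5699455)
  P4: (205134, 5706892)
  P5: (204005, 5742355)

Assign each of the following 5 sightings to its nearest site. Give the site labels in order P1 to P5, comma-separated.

Z-14, Z-3, Z-3, Z-3, Z-2

P1 → Z-14 (d²=68857265.00)
P2 → Z-3 (d²=143601736.00)
P3 → Z-3 (d²=338774585.00)
P4 → Z-3 (d²=71089280.00)
P5 → Z-2 (d²=45703485.00)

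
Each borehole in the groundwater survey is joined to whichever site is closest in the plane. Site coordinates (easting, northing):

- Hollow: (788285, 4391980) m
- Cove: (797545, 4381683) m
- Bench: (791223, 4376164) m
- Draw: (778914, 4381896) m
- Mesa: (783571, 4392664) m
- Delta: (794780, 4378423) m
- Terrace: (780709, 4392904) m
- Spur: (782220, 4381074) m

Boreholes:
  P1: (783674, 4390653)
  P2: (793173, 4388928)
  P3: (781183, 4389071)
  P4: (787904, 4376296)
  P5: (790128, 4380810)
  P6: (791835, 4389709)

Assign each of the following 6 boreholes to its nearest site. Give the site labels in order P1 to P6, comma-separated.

P1 → Mesa (d²=4054730.00)
P2 → Hollow (d²=33207248.00)
P3 → Terrace (d²=14916565.00)
P4 → Bench (d²=11033185.00)
P5 → Bench (d²=22784341.00)
P6 → Hollow (d²=17759941.00)

Mesa, Hollow, Terrace, Bench, Bench, Hollow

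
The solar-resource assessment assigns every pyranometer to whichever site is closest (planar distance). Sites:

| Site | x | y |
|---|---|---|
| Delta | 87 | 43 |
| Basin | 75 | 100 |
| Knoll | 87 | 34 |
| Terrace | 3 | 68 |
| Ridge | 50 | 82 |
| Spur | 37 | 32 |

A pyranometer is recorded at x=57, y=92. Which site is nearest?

Ridge

Squared distances to each site:
Delta: 3301.000; Basin: 388.000; Knoll: 4264.000; Terrace: 3492.000; Ridge: 149.000; Spur: 4000.000.
Minimum at Ridge.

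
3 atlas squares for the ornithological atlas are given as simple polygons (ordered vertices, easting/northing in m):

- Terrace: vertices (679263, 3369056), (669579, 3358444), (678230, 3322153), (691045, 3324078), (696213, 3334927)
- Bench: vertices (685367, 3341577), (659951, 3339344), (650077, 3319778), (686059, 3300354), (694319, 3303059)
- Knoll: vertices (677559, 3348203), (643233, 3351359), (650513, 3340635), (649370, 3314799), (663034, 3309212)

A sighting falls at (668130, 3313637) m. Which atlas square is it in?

Cast a ray rightward from (668130, 3313637). For each polygon, the edges (by vertex number in listed order) whose endpoints lie on opposite sides of northing = 3313637, where each meets that height, and whether that is right or left of the point:
Terrace: no edge straddles that height → 0 crossings.
Bench: 3–4 at easting≈661452.9 (left), 5–1 at easting≈691860.6 (right) → 1 crossing.
Knoll: 4–5 at easting≈652211.9 (left), 5–1 at easting≈664682.4 (left) → 0 crossings.
Only Bench has an odd count, so the point is inside Bench.

Bench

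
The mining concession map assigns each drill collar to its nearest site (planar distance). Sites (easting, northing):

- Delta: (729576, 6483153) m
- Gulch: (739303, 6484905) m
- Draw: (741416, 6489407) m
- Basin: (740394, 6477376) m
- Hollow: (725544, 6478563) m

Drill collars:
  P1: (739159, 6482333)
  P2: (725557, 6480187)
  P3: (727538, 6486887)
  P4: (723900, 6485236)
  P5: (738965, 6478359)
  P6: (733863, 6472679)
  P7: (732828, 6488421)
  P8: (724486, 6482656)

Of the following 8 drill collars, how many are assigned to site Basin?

2

P1 → Gulch
P2 → Hollow
P3 → Delta
P4 → Delta
P5 → Basin
P6 → Basin
P7 → Delta
P8 → Hollow
2 of the 8 go to Basin.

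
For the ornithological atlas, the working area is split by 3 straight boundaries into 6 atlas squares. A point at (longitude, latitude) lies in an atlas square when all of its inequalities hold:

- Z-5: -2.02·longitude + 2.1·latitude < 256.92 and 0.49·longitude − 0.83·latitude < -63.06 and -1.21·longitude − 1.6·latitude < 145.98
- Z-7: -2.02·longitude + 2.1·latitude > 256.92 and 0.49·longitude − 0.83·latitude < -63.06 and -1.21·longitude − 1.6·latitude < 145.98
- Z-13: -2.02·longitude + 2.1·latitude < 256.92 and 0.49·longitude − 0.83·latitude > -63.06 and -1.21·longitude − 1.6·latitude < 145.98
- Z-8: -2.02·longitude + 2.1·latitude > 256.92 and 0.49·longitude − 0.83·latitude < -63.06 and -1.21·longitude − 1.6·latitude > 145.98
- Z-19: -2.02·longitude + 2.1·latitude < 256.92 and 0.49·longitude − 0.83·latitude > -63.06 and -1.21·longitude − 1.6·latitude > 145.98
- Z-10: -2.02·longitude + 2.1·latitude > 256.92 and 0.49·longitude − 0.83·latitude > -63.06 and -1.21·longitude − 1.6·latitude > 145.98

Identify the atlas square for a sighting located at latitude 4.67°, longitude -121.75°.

Z-5

-2.02·-121.75 + 2.1·4.67 = 255.742, which is < 256.92
0.49·-121.75 − 0.83·4.67 = -63.534, which is < -63.06
-1.21·-121.75 − 1.6·4.67 = 139.845, which is < 145.98
This sign pattern matches Z-5.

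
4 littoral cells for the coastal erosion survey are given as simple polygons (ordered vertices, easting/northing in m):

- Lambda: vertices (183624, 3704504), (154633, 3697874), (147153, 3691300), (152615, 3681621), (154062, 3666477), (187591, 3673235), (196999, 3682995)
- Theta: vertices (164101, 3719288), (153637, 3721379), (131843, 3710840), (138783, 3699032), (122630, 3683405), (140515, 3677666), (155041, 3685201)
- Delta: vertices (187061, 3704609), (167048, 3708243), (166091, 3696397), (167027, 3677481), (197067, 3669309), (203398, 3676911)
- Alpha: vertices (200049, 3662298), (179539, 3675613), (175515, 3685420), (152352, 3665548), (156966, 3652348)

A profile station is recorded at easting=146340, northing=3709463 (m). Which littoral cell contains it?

Cast a ray rightward from (146340, 3709463). For each polygon, the edges (by vertex number in listed order) whose endpoints lie on opposite sides of northing = 3709463, where each meets that height, and whether that is right or left of the point:
Lambda: no edge straddles that height → 0 crossings.
Theta: 3–4 at easting≈132652.3 (left), 7–1 at easting≈161489.6 (right) → 1 crossing.
Delta: no edge straddles that height → 0 crossings.
Alpha: no edge straddles that height → 0 crossings.
Only Theta has an odd count, so the point is inside Theta.

Theta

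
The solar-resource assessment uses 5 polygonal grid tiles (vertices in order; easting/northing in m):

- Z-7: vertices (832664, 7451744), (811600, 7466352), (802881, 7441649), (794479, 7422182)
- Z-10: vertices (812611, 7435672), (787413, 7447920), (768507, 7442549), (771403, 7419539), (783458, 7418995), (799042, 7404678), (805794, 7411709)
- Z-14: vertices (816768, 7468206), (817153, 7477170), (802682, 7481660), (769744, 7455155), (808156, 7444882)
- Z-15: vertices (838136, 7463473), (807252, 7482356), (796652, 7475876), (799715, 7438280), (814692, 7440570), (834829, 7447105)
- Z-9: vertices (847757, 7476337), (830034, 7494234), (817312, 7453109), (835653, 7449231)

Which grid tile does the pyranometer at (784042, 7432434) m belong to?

Cast a ray rightward from (784042, 7432434). For each polygon, the edges (by vertex number in listed order) whose endpoints lie on opposite sides of northing = 7432434, where each meets that height, and whether that is right or left of the point:
Z-7: 3–4 at easting≈798903.8 (right), 4–1 at easting≈807721.4 (right) → 2 crossings.
Z-10: 3–4 at easting≈769780.1 (left), 7–1 at easting≈811689.9 (right) → 1 crossing.
Z-14: no edge straddles that height → 0 crossings.
Z-15: no edge straddles that height → 0 crossings.
Z-9: no edge straddles that height → 0 crossings.
Only Z-10 has an odd count, so the point is inside Z-10.

Z-10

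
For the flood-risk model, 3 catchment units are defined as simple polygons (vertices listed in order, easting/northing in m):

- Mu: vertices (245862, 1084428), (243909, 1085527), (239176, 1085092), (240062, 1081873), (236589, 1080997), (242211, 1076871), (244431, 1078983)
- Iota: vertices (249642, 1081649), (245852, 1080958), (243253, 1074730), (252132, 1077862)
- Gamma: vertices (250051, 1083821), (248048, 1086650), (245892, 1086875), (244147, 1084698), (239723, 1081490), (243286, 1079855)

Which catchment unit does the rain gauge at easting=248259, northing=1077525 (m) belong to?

Cast a ray rightward from (248259, 1077525). For each polygon, the edges (by vertex number in listed order) whose endpoints lie on opposite sides of northing = 1077525, where each meets that height, and whether that is right or left of the point:
Mu: 5–6 at easting≈241319.9 (left), 6–7 at easting≈242898.4 (left) → 0 crossings.
Iota: 2–3 at easting≈244419.4 (left), 3–4 at easting≈251176.6 (right) → 1 crossing.
Gamma: no edge straddles that height → 0 crossings.
Only Iota has an odd count, so the point is inside Iota.

Iota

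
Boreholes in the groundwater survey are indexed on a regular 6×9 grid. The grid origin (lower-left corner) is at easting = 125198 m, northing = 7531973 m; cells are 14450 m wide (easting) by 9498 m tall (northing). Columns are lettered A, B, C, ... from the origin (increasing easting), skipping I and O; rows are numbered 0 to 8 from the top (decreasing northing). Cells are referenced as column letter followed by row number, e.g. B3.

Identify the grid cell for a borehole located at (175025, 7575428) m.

Column index: ⌊(175025 − 125198) / 14450⌋ = ⌊3.448⌋ = 3 → column D
Row offset from origin: ⌊(7575428 − 7531973) / 9498⌋ = ⌊4.575⌋ = 4 → row 4 (counted from top)

D4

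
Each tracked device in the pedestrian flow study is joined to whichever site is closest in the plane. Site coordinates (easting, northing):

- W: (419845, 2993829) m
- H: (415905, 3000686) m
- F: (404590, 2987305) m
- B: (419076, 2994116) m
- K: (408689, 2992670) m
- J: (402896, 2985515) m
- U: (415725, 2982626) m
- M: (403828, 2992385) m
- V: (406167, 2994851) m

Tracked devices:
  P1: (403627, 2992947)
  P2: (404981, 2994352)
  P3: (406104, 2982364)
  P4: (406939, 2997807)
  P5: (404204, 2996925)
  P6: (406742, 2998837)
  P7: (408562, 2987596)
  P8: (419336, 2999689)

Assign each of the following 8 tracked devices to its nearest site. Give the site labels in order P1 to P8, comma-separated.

P1 → M (d²=356245.00)
P2 → V (d²=1655597.00)
P3 → J (d²=20220065.00)
P4 → V (d²=9333920.00)
P5 → V (d²=8154845.00)
P6 → V (d²=16218821.00)
P7 → F (d²=15861465.00)
P8 → H (d²=12765770.00)

M, V, J, V, V, V, F, H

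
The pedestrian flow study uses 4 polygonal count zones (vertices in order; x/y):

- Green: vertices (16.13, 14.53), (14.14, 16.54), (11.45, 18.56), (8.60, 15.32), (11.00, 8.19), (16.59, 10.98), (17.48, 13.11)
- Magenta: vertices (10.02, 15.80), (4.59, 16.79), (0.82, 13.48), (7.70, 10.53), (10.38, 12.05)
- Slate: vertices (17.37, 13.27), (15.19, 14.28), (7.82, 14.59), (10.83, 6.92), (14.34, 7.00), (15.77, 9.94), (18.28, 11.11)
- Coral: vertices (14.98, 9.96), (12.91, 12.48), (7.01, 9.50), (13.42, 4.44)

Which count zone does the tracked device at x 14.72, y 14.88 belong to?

Green

Cast a ray rightward from (14.72, 14.88). For each polygon, the edges (by vertex number in listed order) whose endpoints lie on opposite sides of y = 14.88, where each meets that height, and whether that is right or left of the point:
Green: 1–2 at x≈15.783 (right), 4–5 at x≈8.748 (left) → 1 crossing.
Magenta: 2–3 at x≈2.415 (left), 5–1 at x≈10.108 (left) → 0 crossings.
Slate: no edge straddles that height → 0 crossings.
Coral: no edge straddles that height → 0 crossings.
Only Green has an odd count, so the point is inside Green.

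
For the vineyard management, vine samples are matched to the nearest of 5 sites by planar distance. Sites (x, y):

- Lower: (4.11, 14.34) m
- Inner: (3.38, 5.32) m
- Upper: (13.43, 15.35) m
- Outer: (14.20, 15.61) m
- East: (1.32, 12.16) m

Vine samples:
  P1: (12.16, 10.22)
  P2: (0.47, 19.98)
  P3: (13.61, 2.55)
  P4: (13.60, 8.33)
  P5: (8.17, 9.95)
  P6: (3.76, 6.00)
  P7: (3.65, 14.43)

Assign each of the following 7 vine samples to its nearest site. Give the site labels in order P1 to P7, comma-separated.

Upper, Lower, Inner, Upper, Lower, Inner, Lower

P1 → Upper (d²=27.93)
P2 → Lower (d²=45.06)
P3 → Inner (d²=112.33)
P4 → Upper (d²=49.31)
P5 → Lower (d²=35.76)
P6 → Inner (d²=0.61)
P7 → Lower (d²=0.22)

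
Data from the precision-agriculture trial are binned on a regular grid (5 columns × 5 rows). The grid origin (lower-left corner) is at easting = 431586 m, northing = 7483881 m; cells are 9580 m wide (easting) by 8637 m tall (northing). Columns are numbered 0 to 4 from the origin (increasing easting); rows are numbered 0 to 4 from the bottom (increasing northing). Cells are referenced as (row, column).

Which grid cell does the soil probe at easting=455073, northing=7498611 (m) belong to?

(1, 2)

Column index: ⌊(455073 − 431586) / 9580⌋ = ⌊2.452⌋ = 2
Row offset from origin: ⌊(7498611 − 7483881) / 8637⌋ = ⌊1.705⌋ = 1 → row 1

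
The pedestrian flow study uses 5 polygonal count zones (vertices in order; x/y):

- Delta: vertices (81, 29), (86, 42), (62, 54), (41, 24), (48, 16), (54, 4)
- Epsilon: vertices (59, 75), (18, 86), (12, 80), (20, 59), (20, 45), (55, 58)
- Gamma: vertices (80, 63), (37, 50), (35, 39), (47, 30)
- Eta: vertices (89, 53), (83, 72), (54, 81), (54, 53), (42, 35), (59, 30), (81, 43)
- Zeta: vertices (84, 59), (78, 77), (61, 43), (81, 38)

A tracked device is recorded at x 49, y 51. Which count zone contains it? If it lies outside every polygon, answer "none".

Cast a ray rightward from (49, 51). For each polygon, the edges (by vertex number in listed order) whose endpoints lie on opposite sides of y = 51, where each meets that height, and whether that is right or left of the point:
Delta: 2–3 at x≈68.0 (right), 3–4 at x≈59.9 (right) → 2 crossings.
Epsilon: 4–5 at x≈20.0 (left), 5–6 at x≈36.2 (left) → 0 crossings.
Gamma: 1–2 at x≈40.3 (left), 4–1 at x≈68.0 (right) → 1 crossing.
Eta: 4–5 at x≈52.7 (right), 7–1 at x≈87.4 (right) → 2 crossings.
Zeta: 2–3 at x≈65.0 (right), 4–1 at x≈82.9 (right) → 2 crossings.
Only Gamma has an odd count, so the point is inside Gamma.

Gamma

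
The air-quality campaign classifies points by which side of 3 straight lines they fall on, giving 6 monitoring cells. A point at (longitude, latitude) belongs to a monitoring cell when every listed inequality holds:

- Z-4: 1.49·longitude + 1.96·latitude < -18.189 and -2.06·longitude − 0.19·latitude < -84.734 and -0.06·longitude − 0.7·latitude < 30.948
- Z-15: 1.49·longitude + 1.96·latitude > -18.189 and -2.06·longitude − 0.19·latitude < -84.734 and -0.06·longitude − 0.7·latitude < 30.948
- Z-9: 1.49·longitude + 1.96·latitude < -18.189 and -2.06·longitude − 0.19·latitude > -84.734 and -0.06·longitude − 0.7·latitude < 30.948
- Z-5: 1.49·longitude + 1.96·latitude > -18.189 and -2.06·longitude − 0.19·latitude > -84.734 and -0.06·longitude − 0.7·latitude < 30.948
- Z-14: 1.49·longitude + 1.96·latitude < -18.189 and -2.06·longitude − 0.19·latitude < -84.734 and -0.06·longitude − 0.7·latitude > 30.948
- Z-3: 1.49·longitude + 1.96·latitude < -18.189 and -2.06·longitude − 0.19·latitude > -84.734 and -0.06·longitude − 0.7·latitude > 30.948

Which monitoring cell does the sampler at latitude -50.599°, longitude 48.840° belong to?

Z-14

1.49·48.840 + 1.96·-50.599 = -26.402, which is < -18.189
-2.06·48.840 − 0.19·-50.599 = -90.997, which is < -84.734
-0.06·48.840 − 0.7·-50.599 = 32.489, which is > 30.948
This sign pattern matches Z-14.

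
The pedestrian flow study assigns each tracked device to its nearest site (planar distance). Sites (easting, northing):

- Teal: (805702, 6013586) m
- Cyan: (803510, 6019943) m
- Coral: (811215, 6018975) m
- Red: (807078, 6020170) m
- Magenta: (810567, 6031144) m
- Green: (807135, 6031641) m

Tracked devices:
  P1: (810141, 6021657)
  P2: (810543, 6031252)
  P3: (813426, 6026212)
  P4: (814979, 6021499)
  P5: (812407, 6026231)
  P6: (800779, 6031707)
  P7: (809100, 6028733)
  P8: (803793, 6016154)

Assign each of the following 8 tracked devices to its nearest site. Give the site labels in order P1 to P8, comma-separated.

Coral, Magenta, Magenta, Coral, Magenta, Green, Magenta, Teal

P1 → Coral (d²=8346600.00)
P2 → Magenta (d²=12240.00)
P3 → Magenta (d²=32498505.00)
P4 → Coral (d²=20538272.00)
P5 → Magenta (d²=27523169.00)
P6 → Green (d²=40403092.00)
P7 → Magenta (d²=7965010.00)
P8 → Teal (d²=10238905.00)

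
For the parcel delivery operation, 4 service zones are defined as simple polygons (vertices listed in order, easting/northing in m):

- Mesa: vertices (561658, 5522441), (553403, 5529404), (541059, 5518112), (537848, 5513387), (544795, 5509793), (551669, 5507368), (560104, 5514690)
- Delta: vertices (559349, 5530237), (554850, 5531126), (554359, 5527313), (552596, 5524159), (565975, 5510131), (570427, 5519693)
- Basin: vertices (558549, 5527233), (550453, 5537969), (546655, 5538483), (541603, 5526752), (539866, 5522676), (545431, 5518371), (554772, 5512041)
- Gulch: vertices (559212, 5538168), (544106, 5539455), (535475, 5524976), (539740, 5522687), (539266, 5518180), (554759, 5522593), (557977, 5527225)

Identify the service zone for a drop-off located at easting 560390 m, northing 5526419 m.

Delta

Cast a ray rightward from (560390, 5526419). For each polygon, the edges (by vertex number in listed order) whose endpoints lie on opposite sides of northing = 5526419, where each meets that height, and whether that is right or left of the point:
Mesa: 1–2 at easting≈556941.9 (left), 2–3 at easting≈550139.9 (left) → 0 crossings.
Delta: 3–4 at easting≈553859.3 (left), 6–1 at easting≈563360.4 (right) → 1 crossing.
Basin: 4–5 at easting≈541461.1 (left), 7–1 at easting≈558346.6 (left) → 0 crossings.
Gulch: 2–3 at easting≈536335.2 (left), 6–7 at easting≈557417.0 (left) → 0 crossings.
Only Delta has an odd count, so the point is inside Delta.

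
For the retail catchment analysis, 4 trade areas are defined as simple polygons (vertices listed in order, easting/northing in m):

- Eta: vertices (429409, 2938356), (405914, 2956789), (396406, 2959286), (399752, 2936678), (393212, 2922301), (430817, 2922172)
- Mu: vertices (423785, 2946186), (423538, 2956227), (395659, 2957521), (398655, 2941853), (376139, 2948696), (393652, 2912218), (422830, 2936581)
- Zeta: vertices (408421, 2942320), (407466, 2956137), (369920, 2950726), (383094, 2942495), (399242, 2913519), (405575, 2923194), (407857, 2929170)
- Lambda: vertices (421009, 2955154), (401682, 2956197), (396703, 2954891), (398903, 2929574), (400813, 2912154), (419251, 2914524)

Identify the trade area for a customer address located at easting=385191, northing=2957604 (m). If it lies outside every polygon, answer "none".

Cast a ray rightward from (385191, 2957604). For each polygon, the edges (by vertex number in listed order) whose endpoints lie on opposite sides of northing = 2957604, where each meets that height, and whether that is right or left of the point:
Eta: 2–3 at easting≈402810.7 (right), 3–4 at easting≈396654.9 (right) → 2 crossings.
Mu: no edge straddles that height → 0 crossings.
Zeta: no edge straddles that height → 0 crossings.
Lambda: no edge straddles that height → 0 crossings.
All counts are even, so the point lies outside every listed polygon.

none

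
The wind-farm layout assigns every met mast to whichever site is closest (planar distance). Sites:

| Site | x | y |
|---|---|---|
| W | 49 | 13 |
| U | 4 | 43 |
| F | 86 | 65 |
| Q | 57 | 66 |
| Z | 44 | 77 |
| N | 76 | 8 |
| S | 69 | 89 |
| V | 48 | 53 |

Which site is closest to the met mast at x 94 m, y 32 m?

Squared distances to each site:
W: 2386.000; U: 8221.000; F: 1153.000; Q: 2525.000; Z: 4525.000; N: 900.000; S: 3874.000; V: 2557.000.
Minimum at N.

N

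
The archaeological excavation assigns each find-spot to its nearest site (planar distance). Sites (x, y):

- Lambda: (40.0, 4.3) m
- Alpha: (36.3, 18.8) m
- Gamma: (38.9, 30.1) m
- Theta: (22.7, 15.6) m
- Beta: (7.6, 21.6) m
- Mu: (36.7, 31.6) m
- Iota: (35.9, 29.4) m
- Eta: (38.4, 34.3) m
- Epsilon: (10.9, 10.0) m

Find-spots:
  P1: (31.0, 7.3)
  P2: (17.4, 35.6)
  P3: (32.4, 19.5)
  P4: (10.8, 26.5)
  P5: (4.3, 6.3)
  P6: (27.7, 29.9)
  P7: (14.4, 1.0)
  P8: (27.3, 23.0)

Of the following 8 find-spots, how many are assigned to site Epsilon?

P1 → Lambda
P2 → Beta
P3 → Alpha
P4 → Beta
P5 → Epsilon
P6 → Iota
P7 → Epsilon
P8 → Theta
2 of the 8 go to Epsilon.

2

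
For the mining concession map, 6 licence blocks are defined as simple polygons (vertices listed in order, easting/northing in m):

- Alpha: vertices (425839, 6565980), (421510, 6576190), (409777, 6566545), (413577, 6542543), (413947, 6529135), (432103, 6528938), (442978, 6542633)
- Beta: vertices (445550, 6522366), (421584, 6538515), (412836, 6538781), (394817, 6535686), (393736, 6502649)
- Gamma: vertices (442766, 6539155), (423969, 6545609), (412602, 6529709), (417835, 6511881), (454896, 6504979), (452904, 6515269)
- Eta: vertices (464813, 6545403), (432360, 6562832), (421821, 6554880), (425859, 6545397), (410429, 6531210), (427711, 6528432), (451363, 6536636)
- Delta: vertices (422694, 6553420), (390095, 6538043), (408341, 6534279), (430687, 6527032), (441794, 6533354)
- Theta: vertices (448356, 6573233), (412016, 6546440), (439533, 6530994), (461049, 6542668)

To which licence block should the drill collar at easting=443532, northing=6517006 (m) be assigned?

Cast a ray rightward from (443532, 6517006). For each polygon, the edges (by vertex number in listed order) whose endpoints lie on opposite sides of northing = 6517006, where each meets that height, and whether that is right or left of the point:
Alpha: no edge straddles that height → 0 crossings.
Beta: 4–5 at easting≈394205.8 (left), 5–1 at easting≈431464.5 (left) → 0 crossings.
Gamma: 3–4 at easting≈416330.7 (left), 6–1 at easting≈452166.8 (right) → 1 crossing.
Eta: no edge straddles that height → 0 crossings.
Delta: no edge straddles that height → 0 crossings.
Theta: no edge straddles that height → 0 crossings.
Only Gamma has an odd count, so the point is inside Gamma.

Gamma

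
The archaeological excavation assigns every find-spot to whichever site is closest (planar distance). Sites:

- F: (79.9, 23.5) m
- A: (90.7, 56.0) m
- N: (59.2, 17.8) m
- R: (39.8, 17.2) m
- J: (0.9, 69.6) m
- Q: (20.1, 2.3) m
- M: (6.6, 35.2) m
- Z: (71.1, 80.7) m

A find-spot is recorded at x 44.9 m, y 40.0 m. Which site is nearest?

R

Squared distances to each site:
F: 1497.250; A: 2353.640; N: 697.330; R: 545.850; J: 2812.160; Q: 2036.330; M: 1489.930; Z: 2342.930.
Minimum at R.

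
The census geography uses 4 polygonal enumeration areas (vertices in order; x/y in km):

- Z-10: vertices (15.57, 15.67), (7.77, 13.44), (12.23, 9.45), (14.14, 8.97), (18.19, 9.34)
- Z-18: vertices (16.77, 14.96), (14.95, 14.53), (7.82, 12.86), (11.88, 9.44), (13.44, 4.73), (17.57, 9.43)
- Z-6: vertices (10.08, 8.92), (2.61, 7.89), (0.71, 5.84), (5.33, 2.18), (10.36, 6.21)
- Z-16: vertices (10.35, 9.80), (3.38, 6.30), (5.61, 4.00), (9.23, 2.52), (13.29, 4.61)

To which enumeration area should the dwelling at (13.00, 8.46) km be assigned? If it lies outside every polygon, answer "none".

Cast a ray rightward from (13.00, 8.46). For each polygon, the edges (by vertex number in listed order) whose endpoints lie on opposite sides of y = 8.46, where each meets that height, and whether that is right or left of the point:
Z-10: no edge straddles that height → 0 crossings.
Z-18: 4–5 at x≈12.205 (left), 5–6 at x≈16.718 (right) → 1 crossing.
Z-6: 1–2 at x≈6.744 (left), 5–1 at x≈10.128 (left) → 0 crossings.
Z-16: 1–2 at x≈7.681 (left), 5–1 at x≈11.109 (left) → 0 crossings.
Only Z-18 has an odd count, so the point is inside Z-18.

Z-18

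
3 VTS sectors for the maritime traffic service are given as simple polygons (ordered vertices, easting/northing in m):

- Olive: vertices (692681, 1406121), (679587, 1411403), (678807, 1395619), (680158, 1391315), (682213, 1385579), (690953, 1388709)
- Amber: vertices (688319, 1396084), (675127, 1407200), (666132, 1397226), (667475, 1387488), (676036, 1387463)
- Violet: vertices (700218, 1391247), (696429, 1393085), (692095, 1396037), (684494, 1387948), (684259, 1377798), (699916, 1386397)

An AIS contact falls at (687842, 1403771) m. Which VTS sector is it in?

Cast a ray rightward from (687842, 1403771). For each polygon, the edges (by vertex number in listed order) whose endpoints lie on opposite sides of northing = 1403771, where each meets that height, and whether that is right or left of the point:
Olive: 2–3 at easting≈679209.8 (left), 6–1 at easting≈692447.8 (right) → 1 crossing.
Amber: 1–2 at easting≈679196.4 (left), 2–3 at easting≈672034.6 (left) → 0 crossings.
Violet: no edge straddles that height → 0 crossings.
Only Olive has an odd count, so the point is inside Olive.

Olive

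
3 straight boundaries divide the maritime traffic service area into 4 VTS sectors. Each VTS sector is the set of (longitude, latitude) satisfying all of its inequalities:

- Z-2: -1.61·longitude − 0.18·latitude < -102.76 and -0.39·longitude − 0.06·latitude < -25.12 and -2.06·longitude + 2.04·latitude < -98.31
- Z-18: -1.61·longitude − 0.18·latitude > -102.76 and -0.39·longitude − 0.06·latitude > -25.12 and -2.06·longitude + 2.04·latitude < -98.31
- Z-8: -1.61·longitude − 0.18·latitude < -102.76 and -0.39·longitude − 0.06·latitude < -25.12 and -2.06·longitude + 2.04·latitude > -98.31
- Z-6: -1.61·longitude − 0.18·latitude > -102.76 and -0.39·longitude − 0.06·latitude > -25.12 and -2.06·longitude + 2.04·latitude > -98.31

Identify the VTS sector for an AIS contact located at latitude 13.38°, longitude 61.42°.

-1.61·61.42 − 0.18·13.38 = -101.295, which is > -102.76
-0.39·61.42 − 0.06·13.38 = -24.757, which is > -25.12
-2.06·61.42 + 2.04·13.38 = -99.230, which is < -98.31
This sign pattern matches Z-18.

Z-18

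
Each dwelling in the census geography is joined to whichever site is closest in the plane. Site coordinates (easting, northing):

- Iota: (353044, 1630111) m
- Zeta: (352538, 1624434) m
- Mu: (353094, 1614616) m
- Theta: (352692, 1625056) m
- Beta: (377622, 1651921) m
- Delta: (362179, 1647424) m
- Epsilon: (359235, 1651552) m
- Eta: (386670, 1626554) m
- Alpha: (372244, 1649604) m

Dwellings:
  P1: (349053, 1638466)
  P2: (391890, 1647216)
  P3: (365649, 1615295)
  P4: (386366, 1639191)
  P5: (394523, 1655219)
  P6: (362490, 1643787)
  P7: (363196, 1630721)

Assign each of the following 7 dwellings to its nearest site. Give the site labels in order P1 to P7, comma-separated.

Iota, Beta, Mu, Eta, Beta, Delta, Iota

P1 → Iota (d²=85734106.00)
P2 → Beta (d²=225712849.00)
P3 → Mu (d²=158089066.00)
P4 → Eta (d²=159786185.00)
P5 → Beta (d²=296520605.00)
P6 → Delta (d²=13324490.00)
P7 → Iota (d²=103435204.00)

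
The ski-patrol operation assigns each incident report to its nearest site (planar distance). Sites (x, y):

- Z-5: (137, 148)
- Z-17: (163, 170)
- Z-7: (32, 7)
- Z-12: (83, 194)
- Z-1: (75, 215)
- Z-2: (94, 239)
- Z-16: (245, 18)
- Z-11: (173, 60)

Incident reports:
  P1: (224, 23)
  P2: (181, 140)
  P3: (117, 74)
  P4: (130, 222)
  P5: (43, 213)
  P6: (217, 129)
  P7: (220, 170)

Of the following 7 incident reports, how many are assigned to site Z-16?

P1 → Z-16
P2 → Z-17
P3 → Z-11
P4 → Z-2
P5 → Z-1
P6 → Z-17
P7 → Z-17
1 of the 7 goes to Z-16.

1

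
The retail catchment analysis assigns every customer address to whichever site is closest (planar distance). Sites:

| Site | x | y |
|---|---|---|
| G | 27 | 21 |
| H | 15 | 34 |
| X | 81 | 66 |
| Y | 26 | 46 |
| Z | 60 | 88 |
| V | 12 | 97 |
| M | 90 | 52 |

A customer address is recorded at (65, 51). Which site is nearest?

X

Squared distances to each site:
G: 2344.000; H: 2789.000; X: 481.000; Y: 1546.000; Z: 1394.000; V: 4925.000; M: 626.000.
Minimum at X.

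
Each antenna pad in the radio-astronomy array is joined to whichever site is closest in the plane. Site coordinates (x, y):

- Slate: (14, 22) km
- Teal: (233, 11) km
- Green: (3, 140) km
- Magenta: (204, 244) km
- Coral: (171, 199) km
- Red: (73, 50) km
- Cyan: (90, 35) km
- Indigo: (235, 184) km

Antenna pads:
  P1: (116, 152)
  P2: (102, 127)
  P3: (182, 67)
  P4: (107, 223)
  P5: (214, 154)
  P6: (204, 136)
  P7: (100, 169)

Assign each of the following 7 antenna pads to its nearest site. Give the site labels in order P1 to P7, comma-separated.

P1 → Coral (d²=5234.00)
P2 → Red (d²=6770.00)
P3 → Teal (d²=5737.00)
P4 → Coral (d²=4672.00)
P5 → Indigo (d²=1341.00)
P6 → Indigo (d²=3265.00)
P7 → Coral (d²=5941.00)

Coral, Red, Teal, Coral, Indigo, Indigo, Coral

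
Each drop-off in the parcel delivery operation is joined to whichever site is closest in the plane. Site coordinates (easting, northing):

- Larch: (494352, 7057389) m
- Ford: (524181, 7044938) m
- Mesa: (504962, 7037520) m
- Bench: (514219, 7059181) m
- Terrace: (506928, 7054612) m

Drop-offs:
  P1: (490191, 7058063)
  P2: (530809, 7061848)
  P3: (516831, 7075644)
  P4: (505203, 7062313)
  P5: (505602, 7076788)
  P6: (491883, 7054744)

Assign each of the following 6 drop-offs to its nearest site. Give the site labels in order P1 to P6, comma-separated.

P1 → Larch (d²=17768197.00)
P2 → Bench (d²=282340989.00)
P3 → Bench (d²=277852913.00)
P4 → Terrace (d²=62281026.00)
P5 → Bench (d²=384259138.00)
P6 → Larch (d²=13091986.00)

Larch, Bench, Bench, Terrace, Bench, Larch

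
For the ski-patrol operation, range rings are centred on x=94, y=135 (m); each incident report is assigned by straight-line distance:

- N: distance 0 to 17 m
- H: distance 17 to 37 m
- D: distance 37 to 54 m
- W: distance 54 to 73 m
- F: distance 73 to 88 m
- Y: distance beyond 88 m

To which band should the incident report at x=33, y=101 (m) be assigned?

Distance = √((33−94)² + (101−135)²) = √(3721.000 + 1156.000) = 69.836 m.
54 ≤ 69.836 < 73 → W.

W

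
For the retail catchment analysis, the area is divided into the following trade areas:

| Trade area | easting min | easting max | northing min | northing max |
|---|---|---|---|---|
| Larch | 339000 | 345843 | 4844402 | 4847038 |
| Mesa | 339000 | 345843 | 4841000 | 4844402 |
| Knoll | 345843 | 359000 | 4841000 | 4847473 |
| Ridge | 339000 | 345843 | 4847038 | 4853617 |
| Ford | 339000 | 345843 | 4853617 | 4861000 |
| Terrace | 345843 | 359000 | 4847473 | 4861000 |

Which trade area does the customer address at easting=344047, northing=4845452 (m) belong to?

The point has easting = 344047 and northing = 4845452.
Only Larch satisfies 339000 ≤ easting ≤ 345843 and 4844402 ≤ northing ≤ 4847038.

Larch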